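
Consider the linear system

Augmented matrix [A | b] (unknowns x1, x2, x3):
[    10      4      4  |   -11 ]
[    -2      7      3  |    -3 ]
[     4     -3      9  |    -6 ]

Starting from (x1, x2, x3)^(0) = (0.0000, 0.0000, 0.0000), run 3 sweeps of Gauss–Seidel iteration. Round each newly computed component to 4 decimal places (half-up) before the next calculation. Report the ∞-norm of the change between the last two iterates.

Iteration 1:
  x1 = (-11 - (4)·0.0000 - (4)·0.0000) / (10) = -1.1000
  x2 = (-3 - (-2)·-1.1000 - (3)·0.0000) / (7) = -0.7429
  x3 = (-6 - (4)·-1.1000 - (-3)·-0.7429) / (9) = -0.4254
Iteration 2:
  x1 = (-11 - (4)·-0.7429 - (4)·-0.4254) / (10) = -0.6327
  x2 = (-3 - (-2)·-0.6327 - (3)·-0.4254) / (7) = -0.4270
  x3 = (-6 - (4)·-0.6327 - (-3)·-0.4270) / (9) = -0.5278
Iteration 3:
  x1 = (-11 - (4)·-0.4270 - (4)·-0.5278) / (10) = -0.7181
  x2 = (-3 - (-2)·-0.7181 - (3)·-0.5278) / (7) = -0.4075
  x3 = (-6 - (4)·-0.7181 - (-3)·-0.4075) / (9) = -0.4833
Change: (-0.0854, 0.0195, 0.0445) → max |·| = 0.0854

0.0854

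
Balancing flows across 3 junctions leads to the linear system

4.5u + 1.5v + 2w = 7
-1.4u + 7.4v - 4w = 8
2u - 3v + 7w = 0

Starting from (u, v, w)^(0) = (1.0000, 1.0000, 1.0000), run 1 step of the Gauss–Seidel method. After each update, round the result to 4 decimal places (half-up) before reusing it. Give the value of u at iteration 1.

Iteration 1:
  u = (7 - (1.5)·1.0000 - (2)·1.0000) / (4.5) = 0.7778
  v = (8 - (-1.4)·0.7778 - (-4)·1.0000) / (7.4) = 1.7688
  w = (0 - (2)·0.7778 - (-3)·1.7688) / (7) = 0.5358

0.7778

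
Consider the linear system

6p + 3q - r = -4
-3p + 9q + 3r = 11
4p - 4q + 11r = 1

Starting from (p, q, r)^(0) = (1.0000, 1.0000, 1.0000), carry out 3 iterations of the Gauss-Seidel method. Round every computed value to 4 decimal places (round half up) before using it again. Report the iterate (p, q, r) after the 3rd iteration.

(-0.9195, 0.6963, 0.6785)

Iteration 1:
  p = (-4 - (3)·1.0000 - (-1)·1.0000) / (6) = -1.0000
  q = (11 - (-3)·-1.0000 - (3)·1.0000) / (9) = 0.5556
  r = (1 - (4)·-1.0000 - (-4)·0.5556) / (11) = 0.6566
Iteration 2:
  p = (-4 - (3)·0.5556 - (-1)·0.6566) / (6) = -0.8350
  q = (11 - (-3)·-0.8350 - (3)·0.6566) / (9) = 0.7250
  r = (1 - (4)·-0.8350 - (-4)·0.7250) / (11) = 0.6582
Iteration 3:
  p = (-4 - (3)·0.7250 - (-1)·0.6582) / (6) = -0.9195
  q = (11 - (-3)·-0.9195 - (3)·0.6582) / (9) = 0.6963
  r = (1 - (4)·-0.9195 - (-4)·0.6963) / (11) = 0.6785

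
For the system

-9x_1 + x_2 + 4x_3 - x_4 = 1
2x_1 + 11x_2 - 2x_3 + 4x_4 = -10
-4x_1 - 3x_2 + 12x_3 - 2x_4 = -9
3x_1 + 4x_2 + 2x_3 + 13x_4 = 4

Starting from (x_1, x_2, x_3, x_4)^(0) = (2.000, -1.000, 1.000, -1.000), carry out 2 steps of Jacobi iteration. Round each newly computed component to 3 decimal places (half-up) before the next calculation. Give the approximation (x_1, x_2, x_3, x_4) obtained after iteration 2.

(-0.414, -1.061, -0.821, 0.531)

Iteration 1:
  x_1 = (1 - (1)·-1.000 - (4)·1.000 - (-1)·-1.000) / (-9) = 0.333
  x_2 = (-10 - (2)·2.000 - (-2)·1.000 - (4)·-1.000) / (11) = -0.727
  x_3 = (-9 - (-4)·2.000 - (-3)·-1.000 - (-2)·-1.000) / (12) = -0.500
  x_4 = (4 - (3)·2.000 - (4)·-1.000 - (2)·1.000) / (13) = 0.000
Iteration 2:
  x_1 = (1 - (1)·-0.727 - (4)·-0.500 - (-1)·0.000) / (-9) = -0.414
  x_2 = (-10 - (2)·0.333 - (-2)·-0.500 - (4)·0.000) / (11) = -1.061
  x_3 = (-9 - (-4)·0.333 - (-3)·-0.727 - (-2)·0.000) / (12) = -0.821
  x_4 = (4 - (3)·0.333 - (4)·-0.727 - (2)·-0.500) / (13) = 0.531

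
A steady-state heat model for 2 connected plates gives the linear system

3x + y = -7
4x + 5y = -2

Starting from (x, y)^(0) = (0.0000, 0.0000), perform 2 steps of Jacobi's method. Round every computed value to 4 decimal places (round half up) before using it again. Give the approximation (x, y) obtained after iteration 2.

(-2.2000, 1.4666)

Iteration 1:
  x = (-7 - (1)·0.0000) / (3) = -2.3333
  y = (-2 - (4)·0.0000) / (5) = -0.4000
Iteration 2:
  x = (-7 - (1)·-0.4000) / (3) = -2.2000
  y = (-2 - (4)·-2.3333) / (5) = 1.4666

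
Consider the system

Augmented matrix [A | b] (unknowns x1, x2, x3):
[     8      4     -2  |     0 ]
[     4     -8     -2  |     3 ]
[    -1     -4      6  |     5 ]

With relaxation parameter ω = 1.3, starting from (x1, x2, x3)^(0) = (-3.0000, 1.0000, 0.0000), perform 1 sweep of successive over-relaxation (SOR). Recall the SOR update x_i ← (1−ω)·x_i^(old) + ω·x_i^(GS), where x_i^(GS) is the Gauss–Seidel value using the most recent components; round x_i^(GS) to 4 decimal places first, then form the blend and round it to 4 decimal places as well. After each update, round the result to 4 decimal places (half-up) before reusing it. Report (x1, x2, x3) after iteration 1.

Iteration 1:
  x1: GS value = (0 - (4)·1.0000 - (-2)·0.0000) / (8) = -0.5000;  x1 ← (1−ω)·-3.0000 + ω·-0.5000 = 0.2500
  x2: GS value = (3 - (4)·0.2500 - (-2)·0.0000) / (-8) = -0.2500;  x2 ← (1−ω)·1.0000 + ω·-0.2500 = -0.6250
  x3: GS value = (5 - (-1)·0.2500 - (-4)·-0.6250) / (6) = 0.4583;  x3 ← (1−ω)·0.0000 + ω·0.4583 = 0.5958

(0.2500, -0.6250, 0.5958)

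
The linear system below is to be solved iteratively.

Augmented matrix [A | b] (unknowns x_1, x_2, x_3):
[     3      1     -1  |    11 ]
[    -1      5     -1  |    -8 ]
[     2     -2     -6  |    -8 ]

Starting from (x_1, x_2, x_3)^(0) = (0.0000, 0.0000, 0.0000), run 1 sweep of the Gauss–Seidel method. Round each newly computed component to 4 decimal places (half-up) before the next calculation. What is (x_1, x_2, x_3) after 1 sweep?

(3.6667, -0.8667, 2.8445)

Iteration 1:
  x_1 = (11 - (1)·0.0000 - (-1)·0.0000) / (3) = 3.6667
  x_2 = (-8 - (-1)·3.6667 - (-1)·0.0000) / (5) = -0.8667
  x_3 = (-8 - (2)·3.6667 - (-2)·-0.8667) / (-6) = 2.8445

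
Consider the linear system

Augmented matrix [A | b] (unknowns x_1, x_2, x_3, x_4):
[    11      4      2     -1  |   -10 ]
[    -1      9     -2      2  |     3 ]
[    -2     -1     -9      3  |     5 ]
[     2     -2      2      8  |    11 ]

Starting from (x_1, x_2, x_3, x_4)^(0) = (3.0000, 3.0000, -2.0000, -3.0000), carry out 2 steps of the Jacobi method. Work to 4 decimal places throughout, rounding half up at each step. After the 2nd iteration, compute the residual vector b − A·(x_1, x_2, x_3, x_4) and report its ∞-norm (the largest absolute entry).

12.0294

Iteration 1:
  x_1 = (-10 - (4)·3.0000 - (2)·-2.0000 - (-1)·-3.0000) / (11) = -1.9091
  x_2 = (3 - (-1)·3.0000 - (-2)·-2.0000 - (2)·-3.0000) / (9) = 0.8889
  x_3 = (5 - (-2)·3.0000 - (-1)·3.0000 - (3)·-3.0000) / (-9) = -2.5556
  x_4 = (11 - (2)·3.0000 - (-2)·3.0000 - (2)·-2.0000) / (8) = 1.8750
Iteration 2:
  x_1 = (-10 - (4)·0.8889 - (2)·-2.5556 - (-1)·1.8750) / (11) = -0.5972
  x_2 = (3 - (-1)·-1.9091 - (-2)·-2.5556 - (2)·1.8750) / (9) = -0.8634
  x_3 = (5 - (-2)·-1.9091 - (-1)·0.8889 - (3)·1.8750) / (-9) = 0.3949
  x_4 = (11 - (2)·-1.9091 - (-2)·0.8889 - (2)·-2.5556) / (8) = 2.7134
Residual b − A·x = (1.9464, 5.5364, -1.6439, -12.0294); ∞-norm = 12.0294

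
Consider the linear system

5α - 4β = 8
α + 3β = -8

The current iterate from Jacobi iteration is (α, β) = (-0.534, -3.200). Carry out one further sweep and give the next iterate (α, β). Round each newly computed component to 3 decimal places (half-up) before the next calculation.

One sweep:
  α = (8 - (-4)·-3.200) / (5) = -0.960
  β = (-8 - (1)·-0.534) / (3) = -2.489

(-0.960, -2.489)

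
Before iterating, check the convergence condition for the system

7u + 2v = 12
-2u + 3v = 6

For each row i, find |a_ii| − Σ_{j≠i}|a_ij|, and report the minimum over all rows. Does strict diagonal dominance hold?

row 1: |7| − (2) = 5
row 2: |3| − (2) = 1
minimum over rows = 1 → strictly diagonally dominant (convergence guaranteed)

1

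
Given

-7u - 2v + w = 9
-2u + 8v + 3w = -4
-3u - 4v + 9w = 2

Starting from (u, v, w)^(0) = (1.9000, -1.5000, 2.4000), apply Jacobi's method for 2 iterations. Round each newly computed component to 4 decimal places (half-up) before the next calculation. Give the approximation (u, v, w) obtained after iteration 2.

Iteration 1:
  u = (9 - (-2)·-1.5000 - (1)·2.4000) / (-7) = -0.5143
  v = (-4 - (-2)·1.9000 - (3)·2.4000) / (8) = -0.9250
  w = (2 - (-3)·1.9000 - (-4)·-1.5000) / (9) = 0.1889
Iteration 2:
  u = (9 - (-2)·-0.9250 - (1)·0.1889) / (-7) = -0.9944
  v = (-4 - (-2)·-0.5143 - (3)·0.1889) / (8) = -0.6994
  w = (2 - (-3)·-0.5143 - (-4)·-0.9250) / (9) = -0.3603

(-0.9944, -0.6994, -0.3603)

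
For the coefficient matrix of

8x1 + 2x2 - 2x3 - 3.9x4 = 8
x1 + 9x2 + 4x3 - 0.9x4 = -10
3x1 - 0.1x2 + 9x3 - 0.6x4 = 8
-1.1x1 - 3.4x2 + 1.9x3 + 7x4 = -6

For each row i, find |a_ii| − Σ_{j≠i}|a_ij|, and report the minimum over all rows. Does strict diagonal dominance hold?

row 1: |8| − (2+2+3.9) = 0.1
row 2: |9| − (1+4+0.9) = 3.1
row 3: |9| − (3+0.1+0.6) = 5.3
row 4: |7| − (1.1+3.4+1.9) = 0.6
minimum over rows = 0.1 → strictly diagonally dominant (convergence guaranteed)

0.1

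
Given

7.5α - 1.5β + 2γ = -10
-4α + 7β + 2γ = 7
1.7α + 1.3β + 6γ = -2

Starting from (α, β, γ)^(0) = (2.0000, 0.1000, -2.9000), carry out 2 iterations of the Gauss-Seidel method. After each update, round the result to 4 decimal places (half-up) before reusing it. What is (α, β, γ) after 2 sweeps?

Iteration 1:
  α = (-10 - (-1.5)·0.1000 - (2)·-2.9000) / (7.5) = -0.5400
  β = (7 - (-4)·-0.5400 - (2)·-2.9000) / (7) = 1.5200
  γ = (-2 - (1.7)·-0.5400 - (1.3)·1.5200) / (6) = -0.5097
Iteration 2:
  α = (-10 - (-1.5)·1.5200 - (2)·-0.5097) / (7.5) = -0.8934
  β = (7 - (-4)·-0.8934 - (2)·-0.5097) / (7) = 0.6351
  γ = (-2 - (1.7)·-0.8934 - (1.3)·0.6351) / (6) = -0.2178

(-0.8934, 0.6351, -0.2178)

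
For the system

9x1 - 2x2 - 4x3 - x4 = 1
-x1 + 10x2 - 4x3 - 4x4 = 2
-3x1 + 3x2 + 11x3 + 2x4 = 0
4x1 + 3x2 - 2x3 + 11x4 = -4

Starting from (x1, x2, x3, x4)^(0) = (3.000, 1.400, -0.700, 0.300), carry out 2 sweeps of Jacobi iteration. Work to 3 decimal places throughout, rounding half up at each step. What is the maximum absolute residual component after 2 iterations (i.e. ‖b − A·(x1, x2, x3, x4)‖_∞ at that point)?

5.778

Iteration 1:
  x1 = (1 - (-2)·1.400 - (-4)·-0.700 - (-1)·0.300) / (9) = 0.144
  x2 = (2 - (-1)·3.000 - (-4)·-0.700 - (-4)·0.300) / (10) = 0.340
  x3 = (0 - (-3)·3.000 - (3)·1.400 - (2)·0.300) / (11) = 0.382
  x4 = (-4 - (4)·3.000 - (3)·1.400 - (-2)·-0.700) / (11) = -1.964
Iteration 2:
  x1 = (1 - (-2)·0.340 - (-4)·0.382 - (-1)·-1.964) / (9) = 0.138
  x2 = (2 - (-1)·0.144 - (-4)·0.382 - (-4)·-1.964) / (10) = -0.418
  x3 = (0 - (-3)·0.144 - (3)·0.340 - (2)·-1.964) / (11) = 0.304
  x4 = (-4 - (4)·0.144 - (3)·0.340 - (-2)·0.382) / (11) = -0.439
Residual b − A·x = (-0.301, 5.778, -0.798, 2.139); ∞-norm = 5.778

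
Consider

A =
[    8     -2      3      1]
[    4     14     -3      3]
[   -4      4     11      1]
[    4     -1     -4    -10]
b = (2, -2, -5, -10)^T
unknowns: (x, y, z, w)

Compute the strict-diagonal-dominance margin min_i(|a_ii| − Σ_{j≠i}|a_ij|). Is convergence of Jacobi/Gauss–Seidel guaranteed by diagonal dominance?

row 1: |8| − (2+3+1) = 2
row 2: |14| − (4+3+3) = 4
row 3: |11| − (4+4+1) = 2
row 4: |-10| − (4+1+4) = 1
minimum over rows = 1 → strictly diagonally dominant (convergence guaranteed)

1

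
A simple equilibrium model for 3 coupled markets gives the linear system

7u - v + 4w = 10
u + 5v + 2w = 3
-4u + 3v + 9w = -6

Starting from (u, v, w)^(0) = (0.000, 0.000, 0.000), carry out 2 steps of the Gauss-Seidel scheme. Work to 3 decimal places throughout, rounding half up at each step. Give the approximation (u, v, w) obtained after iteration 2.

(1.551, 0.344, -0.092)

Iteration 1:
  u = (10 - (-1)·0.000 - (4)·0.000) / (7) = 1.429
  v = (3 - (1)·1.429 - (2)·0.000) / (5) = 0.314
  w = (-6 - (-4)·1.429 - (3)·0.314) / (9) = -0.136
Iteration 2:
  u = (10 - (-1)·0.314 - (4)·-0.136) / (7) = 1.551
  v = (3 - (1)·1.551 - (2)·-0.136) / (5) = 0.344
  w = (-6 - (-4)·1.551 - (3)·0.344) / (9) = -0.092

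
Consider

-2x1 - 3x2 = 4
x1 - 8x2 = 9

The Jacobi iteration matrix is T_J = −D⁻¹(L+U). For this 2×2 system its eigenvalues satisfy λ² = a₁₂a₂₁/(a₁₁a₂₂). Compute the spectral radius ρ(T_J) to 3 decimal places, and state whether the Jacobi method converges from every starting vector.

0.433

a₁₂a₂₁/(a₁₁a₂₂) = (-3)·(1) / ((-2)·(-8)) = -0.187500
ρ = √|-0.187500| = √0.187500 = 0.433
ρ < 1, so Jacobi converges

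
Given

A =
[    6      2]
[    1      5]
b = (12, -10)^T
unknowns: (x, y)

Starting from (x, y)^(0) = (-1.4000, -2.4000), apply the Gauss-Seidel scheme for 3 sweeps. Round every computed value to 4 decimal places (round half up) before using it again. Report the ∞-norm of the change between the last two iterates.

Iteration 1:
  x = (12 - (2)·-2.4000) / (6) = 2.8000
  y = (-10 - (1)·2.8000) / (5) = -2.5600
Iteration 2:
  x = (12 - (2)·-2.5600) / (6) = 2.8533
  y = (-10 - (1)·2.8533) / (5) = -2.5707
Iteration 3:
  x = (12 - (2)·-2.5707) / (6) = 2.8569
  y = (-10 - (1)·2.8569) / (5) = -2.5714
Change: (0.0036, -0.0007) → max |·| = 0.0036

0.0036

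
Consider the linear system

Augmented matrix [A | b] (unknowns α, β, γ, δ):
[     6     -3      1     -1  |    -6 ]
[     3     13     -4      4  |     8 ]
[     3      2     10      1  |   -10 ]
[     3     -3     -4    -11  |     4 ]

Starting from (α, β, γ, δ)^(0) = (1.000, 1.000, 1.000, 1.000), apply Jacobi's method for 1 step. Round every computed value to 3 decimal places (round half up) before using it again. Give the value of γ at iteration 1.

Iteration 1:
  α = (-6 - (-3)·1.000 - (1)·1.000 - (-1)·1.000) / (6) = -0.500
  β = (8 - (3)·1.000 - (-4)·1.000 - (4)·1.000) / (13) = 0.385
  γ = (-10 - (3)·1.000 - (2)·1.000 - (1)·1.000) / (10) = -1.600
  δ = (4 - (3)·1.000 - (-3)·1.000 - (-4)·1.000) / (-11) = -0.727

-1.600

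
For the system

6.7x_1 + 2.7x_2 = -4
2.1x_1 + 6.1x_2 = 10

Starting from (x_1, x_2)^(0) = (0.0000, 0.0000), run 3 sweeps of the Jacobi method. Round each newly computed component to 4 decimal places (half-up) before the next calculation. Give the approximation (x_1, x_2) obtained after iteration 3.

(-1.3405, 2.0723)

Iteration 1:
  x_1 = (-4 - (2.7)·0.0000) / (6.7) = -0.5970
  x_2 = (10 - (2.1)·0.0000) / (6.1) = 1.6393
Iteration 2:
  x_1 = (-4 - (2.7)·1.6393) / (6.7) = -1.2576
  x_2 = (10 - (2.1)·-0.5970) / (6.1) = 1.8449
Iteration 3:
  x_1 = (-4 - (2.7)·1.8449) / (6.7) = -1.3405
  x_2 = (10 - (2.1)·-1.2576) / (6.1) = 2.0723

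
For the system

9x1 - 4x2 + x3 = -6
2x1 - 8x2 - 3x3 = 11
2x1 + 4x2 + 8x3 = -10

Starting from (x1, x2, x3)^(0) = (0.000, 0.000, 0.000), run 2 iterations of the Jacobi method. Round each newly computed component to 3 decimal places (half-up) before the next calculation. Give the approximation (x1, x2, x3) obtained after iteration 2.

Iteration 1:
  x1 = (-6 - (-4)·0.000 - (1)·0.000) / (9) = -0.667
  x2 = (11 - (2)·0.000 - (-3)·0.000) / (-8) = -1.375
  x3 = (-10 - (2)·0.000 - (4)·0.000) / (8) = -1.250
Iteration 2:
  x1 = (-6 - (-4)·-1.375 - (1)·-1.250) / (9) = -1.139
  x2 = (11 - (2)·-0.667 - (-3)·-1.250) / (-8) = -1.073
  x3 = (-10 - (2)·-0.667 - (4)·-1.375) / (8) = -0.396

(-1.139, -1.073, -0.396)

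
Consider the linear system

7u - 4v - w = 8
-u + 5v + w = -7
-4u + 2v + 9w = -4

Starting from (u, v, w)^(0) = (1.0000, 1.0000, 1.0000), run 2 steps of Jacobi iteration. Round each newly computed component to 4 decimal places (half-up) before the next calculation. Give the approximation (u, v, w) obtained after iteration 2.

Iteration 1:
  u = (8 - (-4)·1.0000 - (-1)·1.0000) / (7) = 1.8571
  v = (-7 - (-1)·1.0000 - (1)·1.0000) / (5) = -1.4000
  w = (-4 - (-4)·1.0000 - (2)·1.0000) / (9) = -0.2222
Iteration 2:
  u = (8 - (-4)·-1.4000 - (-1)·-0.2222) / (7) = 0.3111
  v = (-7 - (-1)·1.8571 - (1)·-0.2222) / (5) = -0.9841
  w = (-4 - (-4)·1.8571 - (2)·-1.4000) / (9) = 0.6920

(0.3111, -0.9841, 0.6920)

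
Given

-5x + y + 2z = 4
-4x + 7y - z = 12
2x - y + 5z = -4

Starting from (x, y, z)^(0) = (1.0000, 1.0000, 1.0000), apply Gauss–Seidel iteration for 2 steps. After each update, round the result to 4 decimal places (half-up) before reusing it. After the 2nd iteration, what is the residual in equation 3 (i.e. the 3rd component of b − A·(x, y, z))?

-0.0001

Iteration 1:
  x = (4 - (1)·1.0000 - (2)·1.0000) / (-5) = -0.2000
  y = (12 - (-4)·-0.2000 - (-1)·1.0000) / (7) = 1.7429
  z = (-4 - (2)·-0.2000 - (-1)·1.7429) / (5) = -0.3714
Iteration 2:
  x = (4 - (1)·1.7429 - (2)·-0.3714) / (-5) = -0.6000
  y = (12 - (-4)·-0.6000 - (-1)·-0.3714) / (7) = 1.3184
  z = (-4 - (2)·-0.6000 - (-1)·1.3184) / (5) = -0.2963
Residual b − A·x = (0.2742, 0.0749, -0.0001)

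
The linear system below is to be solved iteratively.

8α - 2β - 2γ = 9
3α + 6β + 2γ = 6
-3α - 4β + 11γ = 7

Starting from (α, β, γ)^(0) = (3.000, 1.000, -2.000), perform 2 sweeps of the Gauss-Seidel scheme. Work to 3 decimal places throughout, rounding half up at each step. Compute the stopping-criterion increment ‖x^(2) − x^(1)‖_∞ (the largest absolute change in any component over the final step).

Iteration 1:
  α = (9 - (-2)·1.000 - (-2)·-2.000) / (8) = 0.875
  β = (6 - (3)·0.875 - (2)·-2.000) / (6) = 1.229
  γ = (7 - (-3)·0.875 - (-4)·1.229) / (11) = 1.322
Iteration 2:
  α = (9 - (-2)·1.229 - (-2)·1.322) / (8) = 1.763
  β = (6 - (3)·1.763 - (2)·1.322) / (6) = -0.322
  γ = (7 - (-3)·1.763 - (-4)·-0.322) / (11) = 1.000
Change: (0.888, -1.551, -0.322) → max |·| = 1.551

1.551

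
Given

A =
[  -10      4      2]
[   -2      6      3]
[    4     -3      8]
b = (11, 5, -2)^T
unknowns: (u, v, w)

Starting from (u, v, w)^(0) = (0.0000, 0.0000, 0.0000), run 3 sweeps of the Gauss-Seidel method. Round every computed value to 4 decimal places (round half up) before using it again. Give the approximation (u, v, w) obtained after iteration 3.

(-0.9147, 0.3883, 0.3530)

Iteration 1:
  u = (11 - (4)·0.0000 - (2)·0.0000) / (-10) = -1.1000
  v = (5 - (-2)·-1.1000 - (3)·0.0000) / (6) = 0.4667
  w = (-2 - (4)·-1.1000 - (-3)·0.4667) / (8) = 0.4750
Iteration 2:
  u = (11 - (4)·0.4667 - (2)·0.4750) / (-10) = -0.8183
  v = (5 - (-2)·-0.8183 - (3)·0.4750) / (6) = 0.3231
  w = (-2 - (4)·-0.8183 - (-3)·0.3231) / (8) = 0.2803
Iteration 3:
  u = (11 - (4)·0.3231 - (2)·0.2803) / (-10) = -0.9147
  v = (5 - (-2)·-0.9147 - (3)·0.2803) / (6) = 0.3883
  w = (-2 - (4)·-0.9147 - (-3)·0.3883) / (8) = 0.3530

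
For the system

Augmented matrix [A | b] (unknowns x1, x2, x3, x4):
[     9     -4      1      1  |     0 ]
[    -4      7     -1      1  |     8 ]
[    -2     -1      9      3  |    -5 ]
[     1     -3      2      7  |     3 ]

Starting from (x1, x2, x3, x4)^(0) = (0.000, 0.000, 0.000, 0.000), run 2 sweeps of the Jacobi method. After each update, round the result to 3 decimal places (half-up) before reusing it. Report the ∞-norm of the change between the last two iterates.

0.648

Iteration 1:
  x1 = (0 - (-4)·0.000 - (1)·0.000 - (1)·0.000) / (9) = 0.000
  x2 = (8 - (-4)·0.000 - (-1)·0.000 - (1)·0.000) / (7) = 1.143
  x3 = (-5 - (-2)·0.000 - (-1)·0.000 - (3)·0.000) / (9) = -0.556
  x4 = (3 - (1)·0.000 - (-3)·0.000 - (2)·0.000) / (7) = 0.429
Iteration 2:
  x1 = (0 - (-4)·1.143 - (1)·-0.556 - (1)·0.429) / (9) = 0.522
  x2 = (8 - (-4)·0.000 - (-1)·-0.556 - (1)·0.429) / (7) = 1.002
  x3 = (-5 - (-2)·0.000 - (-1)·1.143 - (3)·0.429) / (9) = -0.572
  x4 = (3 - (1)·0.000 - (-3)·1.143 - (2)·-0.556) / (7) = 1.077
Change: (0.522, -0.141, -0.016, 0.648) → max |·| = 0.648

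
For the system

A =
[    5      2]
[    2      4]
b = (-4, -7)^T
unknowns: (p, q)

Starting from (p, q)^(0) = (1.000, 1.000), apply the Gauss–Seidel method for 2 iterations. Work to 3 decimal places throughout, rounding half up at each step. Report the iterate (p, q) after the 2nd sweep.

(-0.340, -1.580)

Iteration 1:
  p = (-4 - (2)·1.000) / (5) = -1.200
  q = (-7 - (2)·-1.200) / (4) = -1.150
Iteration 2:
  p = (-4 - (2)·-1.150) / (5) = -0.340
  q = (-7 - (2)·-0.340) / (4) = -1.580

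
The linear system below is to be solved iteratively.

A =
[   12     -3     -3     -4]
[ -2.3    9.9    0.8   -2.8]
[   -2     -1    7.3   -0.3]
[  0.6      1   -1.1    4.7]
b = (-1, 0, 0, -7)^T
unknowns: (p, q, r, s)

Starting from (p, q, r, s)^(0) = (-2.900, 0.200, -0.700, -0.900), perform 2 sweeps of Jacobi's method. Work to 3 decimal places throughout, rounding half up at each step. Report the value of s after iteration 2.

-1.427

Iteration 1:
  p = (-1 - (-3)·0.200 - (-3)·-0.700 - (-4)·-0.900) / (12) = -0.508
  q = (0 - (-2.3)·-2.900 - (0.8)·-0.700 - (-2.8)·-0.900) / (9.9) = -0.872
  r = (0 - (-2)·-2.900 - (-1)·0.200 - (-0.3)·-0.900) / (7.3) = -0.804
  s = (-7 - (0.6)·-2.900 - (1)·0.200 - (-1.1)·-0.700) / (4.7) = -1.326
Iteration 2:
  p = (-1 - (-3)·-0.872 - (-3)·-0.804 - (-4)·-1.326) / (12) = -0.944
  q = (0 - (-2.3)·-0.508 - (0.8)·-0.804 - (-2.8)·-1.326) / (9.9) = -0.428
  r = (0 - (-2)·-0.508 - (-1)·-0.872 - (-0.3)·-1.326) / (7.3) = -0.313
  s = (-7 - (0.6)·-0.508 - (1)·-0.872 - (-1.1)·-0.804) / (4.7) = -1.427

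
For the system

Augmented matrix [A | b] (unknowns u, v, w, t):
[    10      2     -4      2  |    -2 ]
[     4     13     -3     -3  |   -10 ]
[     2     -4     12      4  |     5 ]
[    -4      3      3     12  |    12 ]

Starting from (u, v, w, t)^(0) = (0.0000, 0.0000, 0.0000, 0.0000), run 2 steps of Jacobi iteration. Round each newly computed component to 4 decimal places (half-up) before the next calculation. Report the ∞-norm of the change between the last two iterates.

Iteration 1:
  u = (-2 - (2)·0.0000 - (-4)·0.0000 - (2)·0.0000) / (10) = -0.2000
  v = (-10 - (4)·0.0000 - (-3)·0.0000 - (-3)·0.0000) / (13) = -0.7692
  w = (5 - (2)·0.0000 - (-4)·0.0000 - (4)·0.0000) / (12) = 0.4167
  t = (12 - (-4)·0.0000 - (3)·0.0000 - (3)·0.0000) / (12) = 1.0000
Iteration 2:
  u = (-2 - (2)·-0.7692 - (-4)·0.4167 - (2)·1.0000) / (10) = -0.0795
  v = (-10 - (4)·-0.2000 - (-3)·0.4167 - (-3)·1.0000) / (13) = -0.3808
  w = (5 - (2)·-0.2000 - (-4)·-0.7692 - (4)·1.0000) / (12) = -0.1397
  t = (12 - (-4)·-0.2000 - (3)·-0.7692 - (3)·0.4167) / (12) = 1.0215
Change: (0.1205, 0.3884, -0.5564, 0.0215) → max |·| = 0.5564

0.5564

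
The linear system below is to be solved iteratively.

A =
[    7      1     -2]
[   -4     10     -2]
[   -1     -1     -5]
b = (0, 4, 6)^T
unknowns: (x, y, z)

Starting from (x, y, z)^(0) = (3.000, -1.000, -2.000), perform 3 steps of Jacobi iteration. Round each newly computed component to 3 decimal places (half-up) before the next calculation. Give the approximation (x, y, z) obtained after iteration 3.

Iteration 1:
  x = (0 - (1)·-1.000 - (-2)·-2.000) / (7) = -0.429
  y = (4 - (-4)·3.000 - (-2)·-2.000) / (10) = 1.200
  z = (6 - (-1)·3.000 - (-1)·-1.000) / (-5) = -1.600
Iteration 2:
  x = (0 - (1)·1.200 - (-2)·-1.600) / (7) = -0.629
  y = (4 - (-4)·-0.429 - (-2)·-1.600) / (10) = -0.092
  z = (6 - (-1)·-0.429 - (-1)·1.200) / (-5) = -1.354
Iteration 3:
  x = (0 - (1)·-0.092 - (-2)·-1.354) / (7) = -0.374
  y = (4 - (-4)·-0.629 - (-2)·-1.354) / (10) = -0.122
  z = (6 - (-1)·-0.629 - (-1)·-0.092) / (-5) = -1.056

(-0.374, -0.122, -1.056)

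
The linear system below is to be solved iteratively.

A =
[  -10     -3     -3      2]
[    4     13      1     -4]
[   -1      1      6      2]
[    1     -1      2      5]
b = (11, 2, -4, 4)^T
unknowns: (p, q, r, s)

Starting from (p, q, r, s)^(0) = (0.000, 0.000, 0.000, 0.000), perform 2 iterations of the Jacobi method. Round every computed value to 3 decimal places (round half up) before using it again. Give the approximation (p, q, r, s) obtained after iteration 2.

Iteration 1:
  p = (11 - (-3)·0.000 - (-3)·0.000 - (2)·0.000) / (-10) = -1.100
  q = (2 - (4)·0.000 - (1)·0.000 - (-4)·0.000) / (13) = 0.154
  r = (-4 - (-1)·0.000 - (1)·0.000 - (2)·0.000) / (6) = -0.667
  s = (4 - (1)·0.000 - (-1)·0.000 - (2)·0.000) / (5) = 0.800
Iteration 2:
  p = (11 - (-3)·0.154 - (-3)·-0.667 - (2)·0.800) / (-10) = -0.786
  q = (2 - (4)·-1.100 - (1)·-0.667 - (-4)·0.800) / (13) = 0.790
  r = (-4 - (-1)·-1.100 - (1)·0.154 - (2)·0.800) / (6) = -1.142
  s = (4 - (1)·-1.100 - (-1)·0.154 - (2)·-0.667) / (5) = 1.318

(-0.786, 0.790, -1.142, 1.318)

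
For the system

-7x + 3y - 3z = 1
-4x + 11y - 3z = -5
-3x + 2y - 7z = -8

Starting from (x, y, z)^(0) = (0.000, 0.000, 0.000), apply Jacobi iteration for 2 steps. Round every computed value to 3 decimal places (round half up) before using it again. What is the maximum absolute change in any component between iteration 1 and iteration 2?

0.685

Iteration 1:
  x = (1 - (3)·0.000 - (-3)·0.000) / (-7) = -0.143
  y = (-5 - (-4)·0.000 - (-3)·0.000) / (11) = -0.455
  z = (-8 - (-3)·0.000 - (2)·0.000) / (-7) = 1.143
Iteration 2:
  x = (1 - (3)·-0.455 - (-3)·1.143) / (-7) = -0.828
  y = (-5 - (-4)·-0.143 - (-3)·1.143) / (11) = -0.195
  z = (-8 - (-3)·-0.143 - (2)·-0.455) / (-7) = 1.074
Change: (-0.685, 0.260, -0.069) → max |·| = 0.685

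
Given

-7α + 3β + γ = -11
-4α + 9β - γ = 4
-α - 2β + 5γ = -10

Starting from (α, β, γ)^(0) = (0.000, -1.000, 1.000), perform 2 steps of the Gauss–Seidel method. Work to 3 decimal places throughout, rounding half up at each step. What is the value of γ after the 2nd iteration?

Iteration 1:
  α = (-11 - (3)·-1.000 - (1)·1.000) / (-7) = 1.286
  β = (4 - (-4)·1.286 - (-1)·1.000) / (9) = 1.127
  γ = (-10 - (-1)·1.286 - (-2)·1.127) / (5) = -1.292
Iteration 2:
  α = (-11 - (3)·1.127 - (1)·-1.292) / (-7) = 1.870
  β = (4 - (-4)·1.870 - (-1)·-1.292) / (9) = 1.132
  γ = (-10 - (-1)·1.870 - (-2)·1.132) / (5) = -1.173

-1.173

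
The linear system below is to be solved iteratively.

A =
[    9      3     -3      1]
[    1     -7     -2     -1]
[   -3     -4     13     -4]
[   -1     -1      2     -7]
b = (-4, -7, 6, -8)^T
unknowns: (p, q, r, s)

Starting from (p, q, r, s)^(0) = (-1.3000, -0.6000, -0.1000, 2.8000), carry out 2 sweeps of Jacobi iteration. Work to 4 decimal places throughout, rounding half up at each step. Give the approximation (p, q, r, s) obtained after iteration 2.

Iteration 1:
  p = (-4 - (3)·-0.6000 - (-3)·-0.1000 - (1)·2.8000) / (9) = -0.5889
  q = (-7 - (1)·-1.3000 - (-2)·-0.1000 - (-1)·2.8000) / (-7) = 0.4429
  r = (6 - (-3)·-1.3000 - (-4)·-0.6000 - (-4)·2.8000) / (13) = 0.8385
  s = (-8 - (-1)·-1.3000 - (-1)·-0.6000 - (2)·-0.1000) / (-7) = 1.3857
Iteration 2:
  p = (-4 - (3)·0.4429 - (-3)·0.8385 - (1)·1.3857) / (9) = -0.4665
  q = (-7 - (1)·-0.5889 - (-2)·0.8385 - (-1)·1.3857) / (-7) = 0.4783
  r = (6 - (-3)·-0.5889 - (-4)·0.4429 - (-4)·1.3857) / (13) = 0.8883
  s = (-8 - (-1)·-0.5889 - (-1)·0.4429 - (2)·0.8385) / (-7) = 1.4033

(-0.4665, 0.4783, 0.8883, 1.4033)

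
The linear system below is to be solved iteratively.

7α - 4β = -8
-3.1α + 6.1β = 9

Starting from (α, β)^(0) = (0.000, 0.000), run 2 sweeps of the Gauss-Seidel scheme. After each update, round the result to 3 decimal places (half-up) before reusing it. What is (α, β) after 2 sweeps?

(-0.631, 1.155)

Iteration 1:
  α = (-8 - (-4)·0.000) / (7) = -1.143
  β = (9 - (-3.1)·-1.143) / (6.1) = 0.895
Iteration 2:
  α = (-8 - (-4)·0.895) / (7) = -0.631
  β = (9 - (-3.1)·-0.631) / (6.1) = 1.155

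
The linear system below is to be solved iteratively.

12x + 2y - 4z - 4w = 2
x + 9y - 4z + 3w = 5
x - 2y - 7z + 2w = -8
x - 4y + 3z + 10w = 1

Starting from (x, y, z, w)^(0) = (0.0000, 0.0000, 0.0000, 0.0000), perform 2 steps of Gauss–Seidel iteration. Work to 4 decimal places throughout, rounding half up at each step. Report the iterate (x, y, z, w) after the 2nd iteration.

(0.4130, 0.9619, 0.9254, 0.1658)

Iteration 1:
  x = (2 - (2)·0.0000 - (-4)·0.0000 - (-4)·0.0000) / (12) = 0.1667
  y = (5 - (1)·0.1667 - (-4)·0.0000 - (3)·0.0000) / (9) = 0.5370
  z = (-8 - (1)·0.1667 - (-2)·0.5370 - (2)·0.0000) / (-7) = 1.0132
  w = (1 - (1)·0.1667 - (-4)·0.5370 - (3)·1.0132) / (10) = -0.0058
Iteration 2:
  x = (2 - (2)·0.5370 - (-4)·1.0132 - (-4)·-0.0058) / (12) = 0.4130
  y = (5 - (1)·0.4130 - (-4)·1.0132 - (3)·-0.0058) / (9) = 0.9619
  z = (-8 - (1)·0.4130 - (-2)·0.9619 - (2)·-0.0058) / (-7) = 0.9254
  w = (1 - (1)·0.4130 - (-4)·0.9619 - (3)·0.9254) / (10) = 0.1658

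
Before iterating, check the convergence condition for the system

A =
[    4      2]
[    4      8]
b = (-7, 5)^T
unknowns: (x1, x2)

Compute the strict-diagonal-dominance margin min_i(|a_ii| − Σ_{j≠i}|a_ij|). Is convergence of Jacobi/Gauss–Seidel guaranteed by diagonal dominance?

row 1: |4| − (2) = 2
row 2: |8| − (4) = 4
minimum over rows = 2 → strictly diagonally dominant (convergence guaranteed)

2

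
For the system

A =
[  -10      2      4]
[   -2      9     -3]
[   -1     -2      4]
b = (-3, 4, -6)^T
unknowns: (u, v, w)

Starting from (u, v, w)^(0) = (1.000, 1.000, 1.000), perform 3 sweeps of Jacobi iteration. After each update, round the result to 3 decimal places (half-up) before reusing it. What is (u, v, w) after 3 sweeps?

(0.069, 0.231, -1.253)

Iteration 1:
  u = (-3 - (2)·1.000 - (4)·1.000) / (-10) = 0.900
  v = (4 - (-2)·1.000 - (-3)·1.000) / (9) = 1.000
  w = (-6 - (-1)·1.000 - (-2)·1.000) / (4) = -0.750
Iteration 2:
  u = (-3 - (2)·1.000 - (4)·-0.750) / (-10) = 0.200
  v = (4 - (-2)·0.900 - (-3)·-0.750) / (9) = 0.394
  w = (-6 - (-1)·0.900 - (-2)·1.000) / (4) = -0.775
Iteration 3:
  u = (-3 - (2)·0.394 - (4)·-0.775) / (-10) = 0.069
  v = (4 - (-2)·0.200 - (-3)·-0.775) / (9) = 0.231
  w = (-6 - (-1)·0.200 - (-2)·0.394) / (4) = -1.253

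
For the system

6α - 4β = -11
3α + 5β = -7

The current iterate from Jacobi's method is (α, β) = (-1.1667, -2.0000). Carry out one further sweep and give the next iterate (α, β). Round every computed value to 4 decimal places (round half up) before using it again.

One sweep:
  α = (-11 - (-4)·-2.0000) / (6) = -3.1667
  β = (-7 - (3)·-1.1667) / (5) = -0.7000

(-3.1667, -0.7000)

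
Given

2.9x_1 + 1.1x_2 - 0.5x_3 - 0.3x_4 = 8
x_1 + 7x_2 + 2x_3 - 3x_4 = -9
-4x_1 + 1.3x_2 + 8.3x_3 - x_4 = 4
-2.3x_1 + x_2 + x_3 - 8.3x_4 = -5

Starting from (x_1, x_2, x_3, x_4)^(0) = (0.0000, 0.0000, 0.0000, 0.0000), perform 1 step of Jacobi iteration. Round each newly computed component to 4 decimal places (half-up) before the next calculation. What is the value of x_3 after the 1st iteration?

Iteration 1:
  x_1 = (8 - (1.1)·0.0000 - (-0.5)·0.0000 - (-0.3)·0.0000) / (2.9) = 2.7586
  x_2 = (-9 - (1)·0.0000 - (2)·0.0000 - (-3)·0.0000) / (7) = -1.2857
  x_3 = (4 - (-4)·0.0000 - (1.3)·0.0000 - (-1)·0.0000) / (8.3) = 0.4819
  x_4 = (-5 - (-2.3)·0.0000 - (1)·0.0000 - (1)·0.0000) / (-8.3) = 0.6024

0.4819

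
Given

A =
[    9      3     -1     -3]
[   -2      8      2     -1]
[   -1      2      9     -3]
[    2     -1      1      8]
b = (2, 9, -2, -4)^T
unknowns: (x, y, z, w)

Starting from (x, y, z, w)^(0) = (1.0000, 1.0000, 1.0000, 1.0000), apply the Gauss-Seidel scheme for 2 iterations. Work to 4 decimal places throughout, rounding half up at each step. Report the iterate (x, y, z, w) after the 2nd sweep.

(-0.2946, 1.0200, -0.6271, -0.2205)

Iteration 1:
  x = (2 - (3)·1.0000 - (-1)·1.0000 - (-3)·1.0000) / (9) = 0.3333
  y = (9 - (-2)·0.3333 - (2)·1.0000 - (-1)·1.0000) / (8) = 1.0833
  z = (-2 - (-1)·0.3333 - (2)·1.0833 - (-3)·1.0000) / (9) = -0.0926
  w = (-4 - (2)·0.3333 - (-1)·1.0833 - (1)·-0.0926) / (8) = -0.4363
Iteration 2:
  x = (2 - (3)·1.0833 - (-1)·-0.0926 - (-3)·-0.4363) / (9) = -0.2946
  y = (9 - (-2)·-0.2946 - (2)·-0.0926 - (-1)·-0.4363) / (8) = 1.0200
  z = (-2 - (-1)·-0.2946 - (2)·1.0200 - (-3)·-0.4363) / (9) = -0.6271
  w = (-4 - (2)·-0.2946 - (-1)·1.0200 - (1)·-0.6271) / (8) = -0.2205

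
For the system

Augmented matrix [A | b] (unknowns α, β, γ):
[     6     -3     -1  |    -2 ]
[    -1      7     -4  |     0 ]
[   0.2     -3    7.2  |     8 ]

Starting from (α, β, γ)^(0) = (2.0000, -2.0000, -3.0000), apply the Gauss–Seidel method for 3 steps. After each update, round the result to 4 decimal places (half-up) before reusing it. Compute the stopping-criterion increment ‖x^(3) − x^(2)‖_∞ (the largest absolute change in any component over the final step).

Iteration 1:
  α = (-2 - (-3)·-2.0000 - (-1)·-3.0000) / (6) = -1.8333
  β = (0 - (-1)·-1.8333 - (-4)·-3.0000) / (7) = -1.9762
  γ = (8 - (0.2)·-1.8333 - (-3)·-1.9762) / (7.2) = 0.3386
Iteration 2:
  α = (-2 - (-3)·-1.9762 - (-1)·0.3386) / (6) = -1.2650
  β = (0 - (-1)·-1.2650 - (-4)·0.3386) / (7) = 0.0128
  γ = (8 - (0.2)·-1.2650 - (-3)·0.0128) / (7.2) = 1.1516
Iteration 3:
  α = (-2 - (-3)·0.0128 - (-1)·1.1516) / (6) = -0.1350
  β = (0 - (-1)·-0.1350 - (-4)·1.1516) / (7) = 0.6388
  γ = (8 - (0.2)·-0.1350 - (-3)·0.6388) / (7.2) = 1.3810
Change: (1.1300, 0.6260, 0.2294) → max |·| = 1.1300

1.1300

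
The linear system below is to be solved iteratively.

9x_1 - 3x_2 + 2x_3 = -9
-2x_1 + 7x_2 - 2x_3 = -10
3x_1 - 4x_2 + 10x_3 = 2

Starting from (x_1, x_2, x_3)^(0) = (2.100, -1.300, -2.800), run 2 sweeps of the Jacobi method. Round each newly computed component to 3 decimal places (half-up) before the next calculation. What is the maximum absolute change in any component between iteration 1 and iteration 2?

0.742

Iteration 1:
  x_1 = (-9 - (-3)·-1.300 - (2)·-2.800) / (9) = -0.811
  x_2 = (-10 - (-2)·2.100 - (-2)·-2.800) / (7) = -1.629
  x_3 = (2 - (3)·2.100 - (-4)·-1.300) / (10) = -0.950
Iteration 2:
  x_1 = (-9 - (-3)·-1.629 - (2)·-0.950) / (9) = -1.332
  x_2 = (-10 - (-2)·-0.811 - (-2)·-0.950) / (7) = -1.932
  x_3 = (2 - (3)·-0.811 - (-4)·-1.629) / (10) = -0.208
Change: (-0.521, -0.303, 0.742) → max |·| = 0.742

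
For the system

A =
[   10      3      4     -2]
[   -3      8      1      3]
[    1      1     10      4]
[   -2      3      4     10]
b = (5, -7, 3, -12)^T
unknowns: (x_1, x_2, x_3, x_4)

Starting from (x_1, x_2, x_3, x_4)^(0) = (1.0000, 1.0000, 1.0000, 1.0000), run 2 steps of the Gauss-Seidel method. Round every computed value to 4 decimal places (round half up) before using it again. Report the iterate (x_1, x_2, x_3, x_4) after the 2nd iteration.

Iteration 1:
  x_1 = (5 - (3)·1.0000 - (4)·1.0000 - (-2)·1.0000) / (10) = 0.0000
  x_2 = (-7 - (-3)·0.0000 - (1)·1.0000 - (3)·1.0000) / (8) = -1.3750
  x_3 = (3 - (1)·0.0000 - (1)·-1.3750 - (4)·1.0000) / (10) = 0.0375
  x_4 = (-12 - (-2)·0.0000 - (3)·-1.3750 - (4)·0.0375) / (10) = -0.8025
Iteration 2:
  x_1 = (5 - (3)·-1.3750 - (4)·0.0375 - (-2)·-0.8025) / (10) = 0.7370
  x_2 = (-7 - (-3)·0.7370 - (1)·0.0375 - (3)·-0.8025) / (8) = -0.3024
  x_3 = (3 - (1)·0.7370 - (1)·-0.3024 - (4)·-0.8025) / (10) = 0.5775
  x_4 = (-12 - (-2)·0.7370 - (3)·-0.3024 - (4)·0.5775) / (10) = -1.1929

(0.7370, -0.3024, 0.5775, -1.1929)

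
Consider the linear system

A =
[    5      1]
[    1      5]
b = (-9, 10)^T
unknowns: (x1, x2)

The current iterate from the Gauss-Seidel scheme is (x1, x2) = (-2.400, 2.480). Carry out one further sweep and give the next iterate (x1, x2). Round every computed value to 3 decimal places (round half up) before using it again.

One sweep:
  x1 = (-9 - (1)·2.480) / (5) = -2.296
  x2 = (10 - (1)·-2.296) / (5) = 2.459

(-2.296, 2.459)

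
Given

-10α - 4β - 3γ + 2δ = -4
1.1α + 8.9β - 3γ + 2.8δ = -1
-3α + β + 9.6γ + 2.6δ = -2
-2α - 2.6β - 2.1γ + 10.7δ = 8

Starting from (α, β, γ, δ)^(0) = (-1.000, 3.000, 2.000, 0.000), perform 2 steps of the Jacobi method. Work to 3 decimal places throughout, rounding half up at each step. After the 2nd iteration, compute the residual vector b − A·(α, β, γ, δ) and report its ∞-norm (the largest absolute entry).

10.874

Iteration 1:
  α = (-4 - (-4)·3.000 - (-3)·2.000 - (2)·0.000) / (-10) = -1.400
  β = (-1 - (1.1)·-1.000 - (-3)·2.000 - (2.8)·0.000) / (8.9) = 0.685
  γ = (-2 - (-3)·-1.000 - (1)·3.000 - (2.6)·0.000) / (9.6) = -0.833
  δ = (8 - (-2)·-1.000 - (-2.6)·3.000 - (-2.1)·2.000) / (10.7) = 1.682
Iteration 2:
  α = (-4 - (-4)·0.685 - (-3)·-0.833 - (2)·1.682) / (-10) = 0.712
  β = (-1 - (1.1)·-1.400 - (-3)·-0.833 - (2.8)·1.682) / (8.9) = -0.749
  γ = (-2 - (-3)·-1.400 - (1)·0.685 - (2.6)·1.682) / (9.6) = -1.173
  δ = (8 - (-2)·-1.400 - (-2.6)·0.685 - (-2.1)·-0.833) / (10.7) = 0.489
Residual b − A·x = (-4.373, -0.005, 10.874, -0.219); ∞-norm = 10.874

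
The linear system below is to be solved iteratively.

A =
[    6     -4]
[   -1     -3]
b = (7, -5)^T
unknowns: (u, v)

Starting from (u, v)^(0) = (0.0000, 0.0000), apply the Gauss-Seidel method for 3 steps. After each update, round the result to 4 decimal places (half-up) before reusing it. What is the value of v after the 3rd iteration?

Iteration 1:
  u = (7 - (-4)·0.0000) / (6) = 1.1667
  v = (-5 - (-1)·1.1667) / (-3) = 1.2778
Iteration 2:
  u = (7 - (-4)·1.2778) / (6) = 2.0185
  v = (-5 - (-1)·2.0185) / (-3) = 0.9938
Iteration 3:
  u = (7 - (-4)·0.9938) / (6) = 1.8292
  v = (-5 - (-1)·1.8292) / (-3) = 1.0569

1.0569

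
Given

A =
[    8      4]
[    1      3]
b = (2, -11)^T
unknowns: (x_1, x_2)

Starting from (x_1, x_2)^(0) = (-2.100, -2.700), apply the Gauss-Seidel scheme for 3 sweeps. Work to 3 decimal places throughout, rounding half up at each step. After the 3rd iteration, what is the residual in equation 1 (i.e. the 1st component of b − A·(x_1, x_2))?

Iteration 1:
  x_1 = (2 - (4)·-2.700) / (8) = 1.600
  x_2 = (-11 - (1)·1.600) / (3) = -4.200
Iteration 2:
  x_1 = (2 - (4)·-4.200) / (8) = 2.350
  x_2 = (-11 - (1)·2.350) / (3) = -4.450
Iteration 3:
  x_1 = (2 - (4)·-4.450) / (8) = 2.475
  x_2 = (-11 - (1)·2.475) / (3) = -4.492
Residual b − A·x = (0.168, 0.001)

0.168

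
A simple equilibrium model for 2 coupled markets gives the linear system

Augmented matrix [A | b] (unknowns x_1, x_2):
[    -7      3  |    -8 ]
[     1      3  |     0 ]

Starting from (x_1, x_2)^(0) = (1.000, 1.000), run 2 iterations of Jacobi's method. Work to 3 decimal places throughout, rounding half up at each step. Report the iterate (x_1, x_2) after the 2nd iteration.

(1.000, -0.524)

Iteration 1:
  x_1 = (-8 - (3)·1.000) / (-7) = 1.571
  x_2 = (0 - (1)·1.000) / (3) = -0.333
Iteration 2:
  x_1 = (-8 - (3)·-0.333) / (-7) = 1.000
  x_2 = (0 - (1)·1.571) / (3) = -0.524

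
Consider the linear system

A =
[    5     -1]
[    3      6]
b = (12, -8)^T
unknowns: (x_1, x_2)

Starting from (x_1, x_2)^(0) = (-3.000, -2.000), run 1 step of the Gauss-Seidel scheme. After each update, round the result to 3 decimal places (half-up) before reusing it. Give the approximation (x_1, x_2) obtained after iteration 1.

Iteration 1:
  x_1 = (12 - (-1)·-2.000) / (5) = 2.000
  x_2 = (-8 - (3)·2.000) / (6) = -2.333

(2.000, -2.333)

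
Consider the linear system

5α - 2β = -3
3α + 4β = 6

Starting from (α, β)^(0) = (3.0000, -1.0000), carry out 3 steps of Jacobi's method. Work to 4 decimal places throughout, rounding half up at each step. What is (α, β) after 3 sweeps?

Iteration 1:
  α = (-3 - (-2)·-1.0000) / (5) = -1.0000
  β = (6 - (3)·3.0000) / (4) = -0.7500
Iteration 2:
  α = (-3 - (-2)·-0.7500) / (5) = -0.9000
  β = (6 - (3)·-1.0000) / (4) = 2.2500
Iteration 3:
  α = (-3 - (-2)·2.2500) / (5) = 0.3000
  β = (6 - (3)·-0.9000) / (4) = 2.1750

(0.3000, 2.1750)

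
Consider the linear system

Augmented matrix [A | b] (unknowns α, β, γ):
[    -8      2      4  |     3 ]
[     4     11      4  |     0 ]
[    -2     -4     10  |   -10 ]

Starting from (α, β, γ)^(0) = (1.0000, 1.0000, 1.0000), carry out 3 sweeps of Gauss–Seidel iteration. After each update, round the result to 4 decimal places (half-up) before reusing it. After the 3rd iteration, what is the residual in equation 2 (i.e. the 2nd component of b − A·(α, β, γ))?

Iteration 1:
  α = (3 - (2)·1.0000 - (4)·1.0000) / (-8) = 0.3750
  β = (0 - (4)·0.3750 - (4)·1.0000) / (11) = -0.5000
  γ = (-10 - (-2)·0.3750 - (-4)·-0.5000) / (10) = -1.1250
Iteration 2:
  α = (3 - (2)·-0.5000 - (4)·-1.1250) / (-8) = -1.0625
  β = (0 - (4)·-1.0625 - (4)·-1.1250) / (11) = 0.7955
  γ = (-10 - (-2)·-1.0625 - (-4)·0.7955) / (10) = -0.8943
Iteration 3:
  α = (3 - (2)·0.7955 - (4)·-0.8943) / (-8) = -0.6233
  β = (0 - (4)·-0.6233 - (4)·-0.8943) / (11) = 0.5519
  γ = (-10 - (-2)·-0.6233 - (-4)·0.5519) / (10) = -0.9039
Residual b − A·x = (0.5254, 0.0379, 0.0000)

0.0379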